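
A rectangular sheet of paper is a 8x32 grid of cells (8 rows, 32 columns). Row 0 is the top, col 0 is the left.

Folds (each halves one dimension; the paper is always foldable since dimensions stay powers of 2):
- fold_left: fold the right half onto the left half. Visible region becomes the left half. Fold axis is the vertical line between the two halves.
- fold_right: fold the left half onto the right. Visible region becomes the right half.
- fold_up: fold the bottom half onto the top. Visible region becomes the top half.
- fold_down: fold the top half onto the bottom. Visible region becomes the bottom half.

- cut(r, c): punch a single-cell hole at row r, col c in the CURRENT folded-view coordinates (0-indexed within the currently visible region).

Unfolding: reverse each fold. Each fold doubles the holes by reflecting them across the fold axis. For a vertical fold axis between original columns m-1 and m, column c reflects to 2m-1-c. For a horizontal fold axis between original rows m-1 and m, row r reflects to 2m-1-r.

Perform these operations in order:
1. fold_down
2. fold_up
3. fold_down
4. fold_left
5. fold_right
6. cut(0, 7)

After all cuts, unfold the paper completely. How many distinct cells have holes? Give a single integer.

Answer: 32

Derivation:
Op 1 fold_down: fold axis h@4; visible region now rows[4,8) x cols[0,32) = 4x32
Op 2 fold_up: fold axis h@6; visible region now rows[4,6) x cols[0,32) = 2x32
Op 3 fold_down: fold axis h@5; visible region now rows[5,6) x cols[0,32) = 1x32
Op 4 fold_left: fold axis v@16; visible region now rows[5,6) x cols[0,16) = 1x16
Op 5 fold_right: fold axis v@8; visible region now rows[5,6) x cols[8,16) = 1x8
Op 6 cut(0, 7): punch at orig (5,15); cuts so far [(5, 15)]; region rows[5,6) x cols[8,16) = 1x8
Unfold 1 (reflect across v@8): 2 holes -> [(5, 0), (5, 15)]
Unfold 2 (reflect across v@16): 4 holes -> [(5, 0), (5, 15), (5, 16), (5, 31)]
Unfold 3 (reflect across h@5): 8 holes -> [(4, 0), (4, 15), (4, 16), (4, 31), (5, 0), (5, 15), (5, 16), (5, 31)]
Unfold 4 (reflect across h@6): 16 holes -> [(4, 0), (4, 15), (4, 16), (4, 31), (5, 0), (5, 15), (5, 16), (5, 31), (6, 0), (6, 15), (6, 16), (6, 31), (7, 0), (7, 15), (7, 16), (7, 31)]
Unfold 5 (reflect across h@4): 32 holes -> [(0, 0), (0, 15), (0, 16), (0, 31), (1, 0), (1, 15), (1, 16), (1, 31), (2, 0), (2, 15), (2, 16), (2, 31), (3, 0), (3, 15), (3, 16), (3, 31), (4, 0), (4, 15), (4, 16), (4, 31), (5, 0), (5, 15), (5, 16), (5, 31), (6, 0), (6, 15), (6, 16), (6, 31), (7, 0), (7, 15), (7, 16), (7, 31)]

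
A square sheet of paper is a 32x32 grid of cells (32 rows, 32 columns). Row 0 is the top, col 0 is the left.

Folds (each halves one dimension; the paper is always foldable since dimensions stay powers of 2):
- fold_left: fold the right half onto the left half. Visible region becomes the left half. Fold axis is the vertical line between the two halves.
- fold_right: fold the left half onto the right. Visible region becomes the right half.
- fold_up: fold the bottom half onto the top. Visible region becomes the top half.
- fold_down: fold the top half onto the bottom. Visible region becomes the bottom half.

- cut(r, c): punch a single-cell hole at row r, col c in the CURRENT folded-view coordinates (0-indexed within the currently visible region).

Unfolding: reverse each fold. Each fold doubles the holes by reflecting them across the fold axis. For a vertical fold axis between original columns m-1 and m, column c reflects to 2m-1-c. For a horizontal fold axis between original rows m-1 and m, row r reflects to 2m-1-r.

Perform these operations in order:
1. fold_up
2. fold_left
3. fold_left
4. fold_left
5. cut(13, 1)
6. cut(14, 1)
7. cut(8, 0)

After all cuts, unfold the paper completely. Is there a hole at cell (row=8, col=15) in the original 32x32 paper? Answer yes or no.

Answer: yes

Derivation:
Op 1 fold_up: fold axis h@16; visible region now rows[0,16) x cols[0,32) = 16x32
Op 2 fold_left: fold axis v@16; visible region now rows[0,16) x cols[0,16) = 16x16
Op 3 fold_left: fold axis v@8; visible region now rows[0,16) x cols[0,8) = 16x8
Op 4 fold_left: fold axis v@4; visible region now rows[0,16) x cols[0,4) = 16x4
Op 5 cut(13, 1): punch at orig (13,1); cuts so far [(13, 1)]; region rows[0,16) x cols[0,4) = 16x4
Op 6 cut(14, 1): punch at orig (14,1); cuts so far [(13, 1), (14, 1)]; region rows[0,16) x cols[0,4) = 16x4
Op 7 cut(8, 0): punch at orig (8,0); cuts so far [(8, 0), (13, 1), (14, 1)]; region rows[0,16) x cols[0,4) = 16x4
Unfold 1 (reflect across v@4): 6 holes -> [(8, 0), (8, 7), (13, 1), (13, 6), (14, 1), (14, 6)]
Unfold 2 (reflect across v@8): 12 holes -> [(8, 0), (8, 7), (8, 8), (8, 15), (13, 1), (13, 6), (13, 9), (13, 14), (14, 1), (14, 6), (14, 9), (14, 14)]
Unfold 3 (reflect across v@16): 24 holes -> [(8, 0), (8, 7), (8, 8), (8, 15), (8, 16), (8, 23), (8, 24), (8, 31), (13, 1), (13, 6), (13, 9), (13, 14), (13, 17), (13, 22), (13, 25), (13, 30), (14, 1), (14, 6), (14, 9), (14, 14), (14, 17), (14, 22), (14, 25), (14, 30)]
Unfold 4 (reflect across h@16): 48 holes -> [(8, 0), (8, 7), (8, 8), (8, 15), (8, 16), (8, 23), (8, 24), (8, 31), (13, 1), (13, 6), (13, 9), (13, 14), (13, 17), (13, 22), (13, 25), (13, 30), (14, 1), (14, 6), (14, 9), (14, 14), (14, 17), (14, 22), (14, 25), (14, 30), (17, 1), (17, 6), (17, 9), (17, 14), (17, 17), (17, 22), (17, 25), (17, 30), (18, 1), (18, 6), (18, 9), (18, 14), (18, 17), (18, 22), (18, 25), (18, 30), (23, 0), (23, 7), (23, 8), (23, 15), (23, 16), (23, 23), (23, 24), (23, 31)]
Holes: [(8, 0), (8, 7), (8, 8), (8, 15), (8, 16), (8, 23), (8, 24), (8, 31), (13, 1), (13, 6), (13, 9), (13, 14), (13, 17), (13, 22), (13, 25), (13, 30), (14, 1), (14, 6), (14, 9), (14, 14), (14, 17), (14, 22), (14, 25), (14, 30), (17, 1), (17, 6), (17, 9), (17, 14), (17, 17), (17, 22), (17, 25), (17, 30), (18, 1), (18, 6), (18, 9), (18, 14), (18, 17), (18, 22), (18, 25), (18, 30), (23, 0), (23, 7), (23, 8), (23, 15), (23, 16), (23, 23), (23, 24), (23, 31)]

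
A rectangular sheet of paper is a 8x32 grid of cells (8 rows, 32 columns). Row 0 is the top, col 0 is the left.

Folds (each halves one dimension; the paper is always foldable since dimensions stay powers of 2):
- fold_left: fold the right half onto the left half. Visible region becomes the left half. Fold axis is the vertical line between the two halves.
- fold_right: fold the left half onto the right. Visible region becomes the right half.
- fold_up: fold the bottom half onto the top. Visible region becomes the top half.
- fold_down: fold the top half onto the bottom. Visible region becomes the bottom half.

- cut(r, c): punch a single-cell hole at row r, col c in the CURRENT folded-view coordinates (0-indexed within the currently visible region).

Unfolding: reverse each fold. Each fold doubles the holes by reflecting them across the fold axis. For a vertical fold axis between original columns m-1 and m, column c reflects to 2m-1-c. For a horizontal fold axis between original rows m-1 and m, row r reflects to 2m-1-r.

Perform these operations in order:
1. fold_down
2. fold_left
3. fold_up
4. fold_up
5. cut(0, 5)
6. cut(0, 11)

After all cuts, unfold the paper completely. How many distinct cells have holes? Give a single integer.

Op 1 fold_down: fold axis h@4; visible region now rows[4,8) x cols[0,32) = 4x32
Op 2 fold_left: fold axis v@16; visible region now rows[4,8) x cols[0,16) = 4x16
Op 3 fold_up: fold axis h@6; visible region now rows[4,6) x cols[0,16) = 2x16
Op 4 fold_up: fold axis h@5; visible region now rows[4,5) x cols[0,16) = 1x16
Op 5 cut(0, 5): punch at orig (4,5); cuts so far [(4, 5)]; region rows[4,5) x cols[0,16) = 1x16
Op 6 cut(0, 11): punch at orig (4,11); cuts so far [(4, 5), (4, 11)]; region rows[4,5) x cols[0,16) = 1x16
Unfold 1 (reflect across h@5): 4 holes -> [(4, 5), (4, 11), (5, 5), (5, 11)]
Unfold 2 (reflect across h@6): 8 holes -> [(4, 5), (4, 11), (5, 5), (5, 11), (6, 5), (6, 11), (7, 5), (7, 11)]
Unfold 3 (reflect across v@16): 16 holes -> [(4, 5), (4, 11), (4, 20), (4, 26), (5, 5), (5, 11), (5, 20), (5, 26), (6, 5), (6, 11), (6, 20), (6, 26), (7, 5), (7, 11), (7, 20), (7, 26)]
Unfold 4 (reflect across h@4): 32 holes -> [(0, 5), (0, 11), (0, 20), (0, 26), (1, 5), (1, 11), (1, 20), (1, 26), (2, 5), (2, 11), (2, 20), (2, 26), (3, 5), (3, 11), (3, 20), (3, 26), (4, 5), (4, 11), (4, 20), (4, 26), (5, 5), (5, 11), (5, 20), (5, 26), (6, 5), (6, 11), (6, 20), (6, 26), (7, 5), (7, 11), (7, 20), (7, 26)]

Answer: 32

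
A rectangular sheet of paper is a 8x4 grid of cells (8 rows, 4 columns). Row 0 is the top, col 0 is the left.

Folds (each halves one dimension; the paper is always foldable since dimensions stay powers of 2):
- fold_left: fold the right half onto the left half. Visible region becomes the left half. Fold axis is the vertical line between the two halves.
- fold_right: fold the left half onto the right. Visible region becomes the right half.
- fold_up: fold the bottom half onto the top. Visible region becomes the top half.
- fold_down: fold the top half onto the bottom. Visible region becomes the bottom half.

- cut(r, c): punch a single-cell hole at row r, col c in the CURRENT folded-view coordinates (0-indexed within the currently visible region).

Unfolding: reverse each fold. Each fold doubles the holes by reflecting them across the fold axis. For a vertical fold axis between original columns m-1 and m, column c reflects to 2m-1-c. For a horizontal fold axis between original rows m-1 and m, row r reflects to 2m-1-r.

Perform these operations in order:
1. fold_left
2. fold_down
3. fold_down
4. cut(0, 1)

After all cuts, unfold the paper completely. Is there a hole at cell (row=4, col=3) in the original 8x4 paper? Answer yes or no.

Answer: no

Derivation:
Op 1 fold_left: fold axis v@2; visible region now rows[0,8) x cols[0,2) = 8x2
Op 2 fold_down: fold axis h@4; visible region now rows[4,8) x cols[0,2) = 4x2
Op 3 fold_down: fold axis h@6; visible region now rows[6,8) x cols[0,2) = 2x2
Op 4 cut(0, 1): punch at orig (6,1); cuts so far [(6, 1)]; region rows[6,8) x cols[0,2) = 2x2
Unfold 1 (reflect across h@6): 2 holes -> [(5, 1), (6, 1)]
Unfold 2 (reflect across h@4): 4 holes -> [(1, 1), (2, 1), (5, 1), (6, 1)]
Unfold 3 (reflect across v@2): 8 holes -> [(1, 1), (1, 2), (2, 1), (2, 2), (5, 1), (5, 2), (6, 1), (6, 2)]
Holes: [(1, 1), (1, 2), (2, 1), (2, 2), (5, 1), (5, 2), (6, 1), (6, 2)]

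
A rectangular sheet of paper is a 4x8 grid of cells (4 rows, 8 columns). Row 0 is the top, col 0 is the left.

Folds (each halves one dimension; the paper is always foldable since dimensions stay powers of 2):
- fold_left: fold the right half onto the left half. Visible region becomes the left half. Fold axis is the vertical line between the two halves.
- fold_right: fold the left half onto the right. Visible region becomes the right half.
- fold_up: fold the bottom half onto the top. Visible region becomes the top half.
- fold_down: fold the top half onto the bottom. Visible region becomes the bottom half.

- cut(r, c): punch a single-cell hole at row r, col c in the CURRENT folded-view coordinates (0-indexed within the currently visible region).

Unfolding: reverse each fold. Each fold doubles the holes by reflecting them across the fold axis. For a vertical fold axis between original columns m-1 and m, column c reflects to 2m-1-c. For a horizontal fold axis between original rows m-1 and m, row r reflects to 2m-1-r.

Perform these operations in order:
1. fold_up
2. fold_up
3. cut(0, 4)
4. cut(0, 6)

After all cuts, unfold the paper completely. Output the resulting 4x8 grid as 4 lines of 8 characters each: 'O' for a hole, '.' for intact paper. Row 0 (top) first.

Answer: ....O.O.
....O.O.
....O.O.
....O.O.

Derivation:
Op 1 fold_up: fold axis h@2; visible region now rows[0,2) x cols[0,8) = 2x8
Op 2 fold_up: fold axis h@1; visible region now rows[0,1) x cols[0,8) = 1x8
Op 3 cut(0, 4): punch at orig (0,4); cuts so far [(0, 4)]; region rows[0,1) x cols[0,8) = 1x8
Op 4 cut(0, 6): punch at orig (0,6); cuts so far [(0, 4), (0, 6)]; region rows[0,1) x cols[0,8) = 1x8
Unfold 1 (reflect across h@1): 4 holes -> [(0, 4), (0, 6), (1, 4), (1, 6)]
Unfold 2 (reflect across h@2): 8 holes -> [(0, 4), (0, 6), (1, 4), (1, 6), (2, 4), (2, 6), (3, 4), (3, 6)]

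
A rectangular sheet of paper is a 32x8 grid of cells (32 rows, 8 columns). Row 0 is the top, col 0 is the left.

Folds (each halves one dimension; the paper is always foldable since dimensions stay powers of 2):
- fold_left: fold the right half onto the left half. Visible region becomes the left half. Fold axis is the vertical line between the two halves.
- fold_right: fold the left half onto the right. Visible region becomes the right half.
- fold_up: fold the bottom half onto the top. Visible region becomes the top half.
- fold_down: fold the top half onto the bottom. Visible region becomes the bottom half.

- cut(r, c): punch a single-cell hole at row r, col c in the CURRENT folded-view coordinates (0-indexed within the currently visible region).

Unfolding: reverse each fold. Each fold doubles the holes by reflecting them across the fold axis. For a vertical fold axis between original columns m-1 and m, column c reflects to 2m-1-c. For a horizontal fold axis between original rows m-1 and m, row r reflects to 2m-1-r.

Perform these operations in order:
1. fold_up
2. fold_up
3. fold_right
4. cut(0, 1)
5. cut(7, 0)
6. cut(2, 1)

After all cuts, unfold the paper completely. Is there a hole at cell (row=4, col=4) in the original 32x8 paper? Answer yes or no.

Answer: no

Derivation:
Op 1 fold_up: fold axis h@16; visible region now rows[0,16) x cols[0,8) = 16x8
Op 2 fold_up: fold axis h@8; visible region now rows[0,8) x cols[0,8) = 8x8
Op 3 fold_right: fold axis v@4; visible region now rows[0,8) x cols[4,8) = 8x4
Op 4 cut(0, 1): punch at orig (0,5); cuts so far [(0, 5)]; region rows[0,8) x cols[4,8) = 8x4
Op 5 cut(7, 0): punch at orig (7,4); cuts so far [(0, 5), (7, 4)]; region rows[0,8) x cols[4,8) = 8x4
Op 6 cut(2, 1): punch at orig (2,5); cuts so far [(0, 5), (2, 5), (7, 4)]; region rows[0,8) x cols[4,8) = 8x4
Unfold 1 (reflect across v@4): 6 holes -> [(0, 2), (0, 5), (2, 2), (2, 5), (7, 3), (7, 4)]
Unfold 2 (reflect across h@8): 12 holes -> [(0, 2), (0, 5), (2, 2), (2, 5), (7, 3), (7, 4), (8, 3), (8, 4), (13, 2), (13, 5), (15, 2), (15, 5)]
Unfold 3 (reflect across h@16): 24 holes -> [(0, 2), (0, 5), (2, 2), (2, 5), (7, 3), (7, 4), (8, 3), (8, 4), (13, 2), (13, 5), (15, 2), (15, 5), (16, 2), (16, 5), (18, 2), (18, 5), (23, 3), (23, 4), (24, 3), (24, 4), (29, 2), (29, 5), (31, 2), (31, 5)]
Holes: [(0, 2), (0, 5), (2, 2), (2, 5), (7, 3), (7, 4), (8, 3), (8, 4), (13, 2), (13, 5), (15, 2), (15, 5), (16, 2), (16, 5), (18, 2), (18, 5), (23, 3), (23, 4), (24, 3), (24, 4), (29, 2), (29, 5), (31, 2), (31, 5)]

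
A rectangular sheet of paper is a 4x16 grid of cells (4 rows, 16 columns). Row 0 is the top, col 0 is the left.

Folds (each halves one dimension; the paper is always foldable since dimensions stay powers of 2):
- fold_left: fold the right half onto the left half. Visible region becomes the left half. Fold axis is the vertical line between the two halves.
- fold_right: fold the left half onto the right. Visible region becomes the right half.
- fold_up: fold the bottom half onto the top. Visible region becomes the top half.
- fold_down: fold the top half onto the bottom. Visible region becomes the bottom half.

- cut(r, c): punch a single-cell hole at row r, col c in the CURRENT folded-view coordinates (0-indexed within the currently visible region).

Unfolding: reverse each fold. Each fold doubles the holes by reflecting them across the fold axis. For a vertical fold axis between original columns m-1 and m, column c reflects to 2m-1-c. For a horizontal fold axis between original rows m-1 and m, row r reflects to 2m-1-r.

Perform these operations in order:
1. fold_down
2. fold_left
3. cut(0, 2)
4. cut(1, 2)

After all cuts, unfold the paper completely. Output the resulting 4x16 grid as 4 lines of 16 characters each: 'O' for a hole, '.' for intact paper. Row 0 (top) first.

Answer: ..O..........O..
..O..........O..
..O..........O..
..O..........O..

Derivation:
Op 1 fold_down: fold axis h@2; visible region now rows[2,4) x cols[0,16) = 2x16
Op 2 fold_left: fold axis v@8; visible region now rows[2,4) x cols[0,8) = 2x8
Op 3 cut(0, 2): punch at orig (2,2); cuts so far [(2, 2)]; region rows[2,4) x cols[0,8) = 2x8
Op 4 cut(1, 2): punch at orig (3,2); cuts so far [(2, 2), (3, 2)]; region rows[2,4) x cols[0,8) = 2x8
Unfold 1 (reflect across v@8): 4 holes -> [(2, 2), (2, 13), (3, 2), (3, 13)]
Unfold 2 (reflect across h@2): 8 holes -> [(0, 2), (0, 13), (1, 2), (1, 13), (2, 2), (2, 13), (3, 2), (3, 13)]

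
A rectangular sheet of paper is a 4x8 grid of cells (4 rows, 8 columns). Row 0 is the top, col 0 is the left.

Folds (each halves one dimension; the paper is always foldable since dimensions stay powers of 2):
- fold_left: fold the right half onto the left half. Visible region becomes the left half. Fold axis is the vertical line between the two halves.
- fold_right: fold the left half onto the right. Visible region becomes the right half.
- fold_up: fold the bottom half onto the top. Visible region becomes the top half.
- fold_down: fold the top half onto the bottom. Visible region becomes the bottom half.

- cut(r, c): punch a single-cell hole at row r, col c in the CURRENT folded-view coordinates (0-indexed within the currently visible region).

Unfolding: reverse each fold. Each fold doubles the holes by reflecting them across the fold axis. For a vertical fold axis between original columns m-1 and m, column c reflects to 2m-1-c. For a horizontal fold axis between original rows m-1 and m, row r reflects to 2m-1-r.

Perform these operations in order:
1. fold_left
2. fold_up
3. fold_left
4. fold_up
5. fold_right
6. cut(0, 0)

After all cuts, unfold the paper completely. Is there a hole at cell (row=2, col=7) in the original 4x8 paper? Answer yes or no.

Op 1 fold_left: fold axis v@4; visible region now rows[0,4) x cols[0,4) = 4x4
Op 2 fold_up: fold axis h@2; visible region now rows[0,2) x cols[0,4) = 2x4
Op 3 fold_left: fold axis v@2; visible region now rows[0,2) x cols[0,2) = 2x2
Op 4 fold_up: fold axis h@1; visible region now rows[0,1) x cols[0,2) = 1x2
Op 5 fold_right: fold axis v@1; visible region now rows[0,1) x cols[1,2) = 1x1
Op 6 cut(0, 0): punch at orig (0,1); cuts so far [(0, 1)]; region rows[0,1) x cols[1,2) = 1x1
Unfold 1 (reflect across v@1): 2 holes -> [(0, 0), (0, 1)]
Unfold 2 (reflect across h@1): 4 holes -> [(0, 0), (0, 1), (1, 0), (1, 1)]
Unfold 3 (reflect across v@2): 8 holes -> [(0, 0), (0, 1), (0, 2), (0, 3), (1, 0), (1, 1), (1, 2), (1, 3)]
Unfold 4 (reflect across h@2): 16 holes -> [(0, 0), (0, 1), (0, 2), (0, 3), (1, 0), (1, 1), (1, 2), (1, 3), (2, 0), (2, 1), (2, 2), (2, 3), (3, 0), (3, 1), (3, 2), (3, 3)]
Unfold 5 (reflect across v@4): 32 holes -> [(0, 0), (0, 1), (0, 2), (0, 3), (0, 4), (0, 5), (0, 6), (0, 7), (1, 0), (1, 1), (1, 2), (1, 3), (1, 4), (1, 5), (1, 6), (1, 7), (2, 0), (2, 1), (2, 2), (2, 3), (2, 4), (2, 5), (2, 6), (2, 7), (3, 0), (3, 1), (3, 2), (3, 3), (3, 4), (3, 5), (3, 6), (3, 7)]
Holes: [(0, 0), (0, 1), (0, 2), (0, 3), (0, 4), (0, 5), (0, 6), (0, 7), (1, 0), (1, 1), (1, 2), (1, 3), (1, 4), (1, 5), (1, 6), (1, 7), (2, 0), (2, 1), (2, 2), (2, 3), (2, 4), (2, 5), (2, 6), (2, 7), (3, 0), (3, 1), (3, 2), (3, 3), (3, 4), (3, 5), (3, 6), (3, 7)]

Answer: yes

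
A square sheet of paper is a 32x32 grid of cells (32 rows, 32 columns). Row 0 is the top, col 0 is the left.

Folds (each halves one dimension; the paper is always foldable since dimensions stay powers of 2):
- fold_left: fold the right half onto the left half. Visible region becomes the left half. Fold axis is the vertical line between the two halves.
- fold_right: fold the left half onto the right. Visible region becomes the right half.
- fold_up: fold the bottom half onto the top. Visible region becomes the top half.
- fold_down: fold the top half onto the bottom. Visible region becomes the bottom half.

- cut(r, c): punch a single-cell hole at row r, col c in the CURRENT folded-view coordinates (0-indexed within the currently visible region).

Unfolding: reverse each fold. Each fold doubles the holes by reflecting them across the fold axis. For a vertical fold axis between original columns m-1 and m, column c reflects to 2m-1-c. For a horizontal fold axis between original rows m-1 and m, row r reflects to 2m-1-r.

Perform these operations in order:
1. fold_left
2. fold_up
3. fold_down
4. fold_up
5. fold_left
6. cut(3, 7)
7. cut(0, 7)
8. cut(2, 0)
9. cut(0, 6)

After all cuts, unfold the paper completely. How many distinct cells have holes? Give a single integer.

Op 1 fold_left: fold axis v@16; visible region now rows[0,32) x cols[0,16) = 32x16
Op 2 fold_up: fold axis h@16; visible region now rows[0,16) x cols[0,16) = 16x16
Op 3 fold_down: fold axis h@8; visible region now rows[8,16) x cols[0,16) = 8x16
Op 4 fold_up: fold axis h@12; visible region now rows[8,12) x cols[0,16) = 4x16
Op 5 fold_left: fold axis v@8; visible region now rows[8,12) x cols[0,8) = 4x8
Op 6 cut(3, 7): punch at orig (11,7); cuts so far [(11, 7)]; region rows[8,12) x cols[0,8) = 4x8
Op 7 cut(0, 7): punch at orig (8,7); cuts so far [(8, 7), (11, 7)]; region rows[8,12) x cols[0,8) = 4x8
Op 8 cut(2, 0): punch at orig (10,0); cuts so far [(8, 7), (10, 0), (11, 7)]; region rows[8,12) x cols[0,8) = 4x8
Op 9 cut(0, 6): punch at orig (8,6); cuts so far [(8, 6), (8, 7), (10, 0), (11, 7)]; region rows[8,12) x cols[0,8) = 4x8
Unfold 1 (reflect across v@8): 8 holes -> [(8, 6), (8, 7), (8, 8), (8, 9), (10, 0), (10, 15), (11, 7), (11, 8)]
Unfold 2 (reflect across h@12): 16 holes -> [(8, 6), (8, 7), (8, 8), (8, 9), (10, 0), (10, 15), (11, 7), (11, 8), (12, 7), (12, 8), (13, 0), (13, 15), (15, 6), (15, 7), (15, 8), (15, 9)]
Unfold 3 (reflect across h@8): 32 holes -> [(0, 6), (0, 7), (0, 8), (0, 9), (2, 0), (2, 15), (3, 7), (3, 8), (4, 7), (4, 8), (5, 0), (5, 15), (7, 6), (7, 7), (7, 8), (7, 9), (8, 6), (8, 7), (8, 8), (8, 9), (10, 0), (10, 15), (11, 7), (11, 8), (12, 7), (12, 8), (13, 0), (13, 15), (15, 6), (15, 7), (15, 8), (15, 9)]
Unfold 4 (reflect across h@16): 64 holes -> [(0, 6), (0, 7), (0, 8), (0, 9), (2, 0), (2, 15), (3, 7), (3, 8), (4, 7), (4, 8), (5, 0), (5, 15), (7, 6), (7, 7), (7, 8), (7, 9), (8, 6), (8, 7), (8, 8), (8, 9), (10, 0), (10, 15), (11, 7), (11, 8), (12, 7), (12, 8), (13, 0), (13, 15), (15, 6), (15, 7), (15, 8), (15, 9), (16, 6), (16, 7), (16, 8), (16, 9), (18, 0), (18, 15), (19, 7), (19, 8), (20, 7), (20, 8), (21, 0), (21, 15), (23, 6), (23, 7), (23, 8), (23, 9), (24, 6), (24, 7), (24, 8), (24, 9), (26, 0), (26, 15), (27, 7), (27, 8), (28, 7), (28, 8), (29, 0), (29, 15), (31, 6), (31, 7), (31, 8), (31, 9)]
Unfold 5 (reflect across v@16): 128 holes -> [(0, 6), (0, 7), (0, 8), (0, 9), (0, 22), (0, 23), (0, 24), (0, 25), (2, 0), (2, 15), (2, 16), (2, 31), (3, 7), (3, 8), (3, 23), (3, 24), (4, 7), (4, 8), (4, 23), (4, 24), (5, 0), (5, 15), (5, 16), (5, 31), (7, 6), (7, 7), (7, 8), (7, 9), (7, 22), (7, 23), (7, 24), (7, 25), (8, 6), (8, 7), (8, 8), (8, 9), (8, 22), (8, 23), (8, 24), (8, 25), (10, 0), (10, 15), (10, 16), (10, 31), (11, 7), (11, 8), (11, 23), (11, 24), (12, 7), (12, 8), (12, 23), (12, 24), (13, 0), (13, 15), (13, 16), (13, 31), (15, 6), (15, 7), (15, 8), (15, 9), (15, 22), (15, 23), (15, 24), (15, 25), (16, 6), (16, 7), (16, 8), (16, 9), (16, 22), (16, 23), (16, 24), (16, 25), (18, 0), (18, 15), (18, 16), (18, 31), (19, 7), (19, 8), (19, 23), (19, 24), (20, 7), (20, 8), (20, 23), (20, 24), (21, 0), (21, 15), (21, 16), (21, 31), (23, 6), (23, 7), (23, 8), (23, 9), (23, 22), (23, 23), (23, 24), (23, 25), (24, 6), (24, 7), (24, 8), (24, 9), (24, 22), (24, 23), (24, 24), (24, 25), (26, 0), (26, 15), (26, 16), (26, 31), (27, 7), (27, 8), (27, 23), (27, 24), (28, 7), (28, 8), (28, 23), (28, 24), (29, 0), (29, 15), (29, 16), (29, 31), (31, 6), (31, 7), (31, 8), (31, 9), (31, 22), (31, 23), (31, 24), (31, 25)]

Answer: 128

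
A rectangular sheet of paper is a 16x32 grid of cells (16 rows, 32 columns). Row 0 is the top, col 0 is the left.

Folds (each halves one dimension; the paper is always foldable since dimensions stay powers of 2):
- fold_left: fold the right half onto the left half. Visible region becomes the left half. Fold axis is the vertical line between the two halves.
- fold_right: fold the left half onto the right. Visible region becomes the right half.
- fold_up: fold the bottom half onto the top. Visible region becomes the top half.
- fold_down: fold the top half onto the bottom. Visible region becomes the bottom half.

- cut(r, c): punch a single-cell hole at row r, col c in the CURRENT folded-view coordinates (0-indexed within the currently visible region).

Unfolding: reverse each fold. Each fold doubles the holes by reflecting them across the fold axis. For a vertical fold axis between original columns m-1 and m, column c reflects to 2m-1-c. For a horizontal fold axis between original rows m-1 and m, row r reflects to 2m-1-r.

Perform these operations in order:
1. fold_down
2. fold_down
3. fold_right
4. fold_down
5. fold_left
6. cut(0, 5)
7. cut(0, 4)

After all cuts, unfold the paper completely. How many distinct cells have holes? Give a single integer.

Answer: 64

Derivation:
Op 1 fold_down: fold axis h@8; visible region now rows[8,16) x cols[0,32) = 8x32
Op 2 fold_down: fold axis h@12; visible region now rows[12,16) x cols[0,32) = 4x32
Op 3 fold_right: fold axis v@16; visible region now rows[12,16) x cols[16,32) = 4x16
Op 4 fold_down: fold axis h@14; visible region now rows[14,16) x cols[16,32) = 2x16
Op 5 fold_left: fold axis v@24; visible region now rows[14,16) x cols[16,24) = 2x8
Op 6 cut(0, 5): punch at orig (14,21); cuts so far [(14, 21)]; region rows[14,16) x cols[16,24) = 2x8
Op 7 cut(0, 4): punch at orig (14,20); cuts so far [(14, 20), (14, 21)]; region rows[14,16) x cols[16,24) = 2x8
Unfold 1 (reflect across v@24): 4 holes -> [(14, 20), (14, 21), (14, 26), (14, 27)]
Unfold 2 (reflect across h@14): 8 holes -> [(13, 20), (13, 21), (13, 26), (13, 27), (14, 20), (14, 21), (14, 26), (14, 27)]
Unfold 3 (reflect across v@16): 16 holes -> [(13, 4), (13, 5), (13, 10), (13, 11), (13, 20), (13, 21), (13, 26), (13, 27), (14, 4), (14, 5), (14, 10), (14, 11), (14, 20), (14, 21), (14, 26), (14, 27)]
Unfold 4 (reflect across h@12): 32 holes -> [(9, 4), (9, 5), (9, 10), (9, 11), (9, 20), (9, 21), (9, 26), (9, 27), (10, 4), (10, 5), (10, 10), (10, 11), (10, 20), (10, 21), (10, 26), (10, 27), (13, 4), (13, 5), (13, 10), (13, 11), (13, 20), (13, 21), (13, 26), (13, 27), (14, 4), (14, 5), (14, 10), (14, 11), (14, 20), (14, 21), (14, 26), (14, 27)]
Unfold 5 (reflect across h@8): 64 holes -> [(1, 4), (1, 5), (1, 10), (1, 11), (1, 20), (1, 21), (1, 26), (1, 27), (2, 4), (2, 5), (2, 10), (2, 11), (2, 20), (2, 21), (2, 26), (2, 27), (5, 4), (5, 5), (5, 10), (5, 11), (5, 20), (5, 21), (5, 26), (5, 27), (6, 4), (6, 5), (6, 10), (6, 11), (6, 20), (6, 21), (6, 26), (6, 27), (9, 4), (9, 5), (9, 10), (9, 11), (9, 20), (9, 21), (9, 26), (9, 27), (10, 4), (10, 5), (10, 10), (10, 11), (10, 20), (10, 21), (10, 26), (10, 27), (13, 4), (13, 5), (13, 10), (13, 11), (13, 20), (13, 21), (13, 26), (13, 27), (14, 4), (14, 5), (14, 10), (14, 11), (14, 20), (14, 21), (14, 26), (14, 27)]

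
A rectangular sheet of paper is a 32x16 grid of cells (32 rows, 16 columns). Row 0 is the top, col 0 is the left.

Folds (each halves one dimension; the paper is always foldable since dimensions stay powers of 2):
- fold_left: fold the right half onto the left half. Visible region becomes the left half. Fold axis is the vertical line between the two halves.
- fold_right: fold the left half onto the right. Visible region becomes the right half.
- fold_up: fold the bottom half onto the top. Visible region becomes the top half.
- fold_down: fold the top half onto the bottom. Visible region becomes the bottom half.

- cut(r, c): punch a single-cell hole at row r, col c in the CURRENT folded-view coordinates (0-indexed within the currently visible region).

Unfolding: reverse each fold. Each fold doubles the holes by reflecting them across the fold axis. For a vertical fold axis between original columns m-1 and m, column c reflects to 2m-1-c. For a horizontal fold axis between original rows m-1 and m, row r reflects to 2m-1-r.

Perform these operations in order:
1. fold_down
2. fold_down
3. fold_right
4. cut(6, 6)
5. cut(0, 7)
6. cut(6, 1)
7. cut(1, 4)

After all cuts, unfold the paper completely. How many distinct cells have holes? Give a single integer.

Answer: 32

Derivation:
Op 1 fold_down: fold axis h@16; visible region now rows[16,32) x cols[0,16) = 16x16
Op 2 fold_down: fold axis h@24; visible region now rows[24,32) x cols[0,16) = 8x16
Op 3 fold_right: fold axis v@8; visible region now rows[24,32) x cols[8,16) = 8x8
Op 4 cut(6, 6): punch at orig (30,14); cuts so far [(30, 14)]; region rows[24,32) x cols[8,16) = 8x8
Op 5 cut(0, 7): punch at orig (24,15); cuts so far [(24, 15), (30, 14)]; region rows[24,32) x cols[8,16) = 8x8
Op 6 cut(6, 1): punch at orig (30,9); cuts so far [(24, 15), (30, 9), (30, 14)]; region rows[24,32) x cols[8,16) = 8x8
Op 7 cut(1, 4): punch at orig (25,12); cuts so far [(24, 15), (25, 12), (30, 9), (30, 14)]; region rows[24,32) x cols[8,16) = 8x8
Unfold 1 (reflect across v@8): 8 holes -> [(24, 0), (24, 15), (25, 3), (25, 12), (30, 1), (30, 6), (30, 9), (30, 14)]
Unfold 2 (reflect across h@24): 16 holes -> [(17, 1), (17, 6), (17, 9), (17, 14), (22, 3), (22, 12), (23, 0), (23, 15), (24, 0), (24, 15), (25, 3), (25, 12), (30, 1), (30, 6), (30, 9), (30, 14)]
Unfold 3 (reflect across h@16): 32 holes -> [(1, 1), (1, 6), (1, 9), (1, 14), (6, 3), (6, 12), (7, 0), (7, 15), (8, 0), (8, 15), (9, 3), (9, 12), (14, 1), (14, 6), (14, 9), (14, 14), (17, 1), (17, 6), (17, 9), (17, 14), (22, 3), (22, 12), (23, 0), (23, 15), (24, 0), (24, 15), (25, 3), (25, 12), (30, 1), (30, 6), (30, 9), (30, 14)]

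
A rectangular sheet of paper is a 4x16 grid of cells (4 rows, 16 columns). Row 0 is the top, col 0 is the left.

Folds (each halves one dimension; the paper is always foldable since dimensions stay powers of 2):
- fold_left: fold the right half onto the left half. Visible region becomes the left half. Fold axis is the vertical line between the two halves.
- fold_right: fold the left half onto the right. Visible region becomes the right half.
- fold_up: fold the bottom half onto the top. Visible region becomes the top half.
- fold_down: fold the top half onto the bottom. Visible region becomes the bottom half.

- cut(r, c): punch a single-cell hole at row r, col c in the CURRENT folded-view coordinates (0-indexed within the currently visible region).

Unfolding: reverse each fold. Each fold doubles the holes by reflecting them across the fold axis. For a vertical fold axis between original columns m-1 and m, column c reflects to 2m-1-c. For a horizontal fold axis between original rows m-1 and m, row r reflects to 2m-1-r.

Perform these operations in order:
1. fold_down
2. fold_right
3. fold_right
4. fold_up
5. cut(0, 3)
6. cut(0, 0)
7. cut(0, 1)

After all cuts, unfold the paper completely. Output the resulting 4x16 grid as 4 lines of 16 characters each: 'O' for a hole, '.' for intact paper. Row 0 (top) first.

Answer: O.OOOO.OO.OOOO.O
O.OOOO.OO.OOOO.O
O.OOOO.OO.OOOO.O
O.OOOO.OO.OOOO.O

Derivation:
Op 1 fold_down: fold axis h@2; visible region now rows[2,4) x cols[0,16) = 2x16
Op 2 fold_right: fold axis v@8; visible region now rows[2,4) x cols[8,16) = 2x8
Op 3 fold_right: fold axis v@12; visible region now rows[2,4) x cols[12,16) = 2x4
Op 4 fold_up: fold axis h@3; visible region now rows[2,3) x cols[12,16) = 1x4
Op 5 cut(0, 3): punch at orig (2,15); cuts so far [(2, 15)]; region rows[2,3) x cols[12,16) = 1x4
Op 6 cut(0, 0): punch at orig (2,12); cuts so far [(2, 12), (2, 15)]; region rows[2,3) x cols[12,16) = 1x4
Op 7 cut(0, 1): punch at orig (2,13); cuts so far [(2, 12), (2, 13), (2, 15)]; region rows[2,3) x cols[12,16) = 1x4
Unfold 1 (reflect across h@3): 6 holes -> [(2, 12), (2, 13), (2, 15), (3, 12), (3, 13), (3, 15)]
Unfold 2 (reflect across v@12): 12 holes -> [(2, 8), (2, 10), (2, 11), (2, 12), (2, 13), (2, 15), (3, 8), (3, 10), (3, 11), (3, 12), (3, 13), (3, 15)]
Unfold 3 (reflect across v@8): 24 holes -> [(2, 0), (2, 2), (2, 3), (2, 4), (2, 5), (2, 7), (2, 8), (2, 10), (2, 11), (2, 12), (2, 13), (2, 15), (3, 0), (3, 2), (3, 3), (3, 4), (3, 5), (3, 7), (3, 8), (3, 10), (3, 11), (3, 12), (3, 13), (3, 15)]
Unfold 4 (reflect across h@2): 48 holes -> [(0, 0), (0, 2), (0, 3), (0, 4), (0, 5), (0, 7), (0, 8), (0, 10), (0, 11), (0, 12), (0, 13), (0, 15), (1, 0), (1, 2), (1, 3), (1, 4), (1, 5), (1, 7), (1, 8), (1, 10), (1, 11), (1, 12), (1, 13), (1, 15), (2, 0), (2, 2), (2, 3), (2, 4), (2, 5), (2, 7), (2, 8), (2, 10), (2, 11), (2, 12), (2, 13), (2, 15), (3, 0), (3, 2), (3, 3), (3, 4), (3, 5), (3, 7), (3, 8), (3, 10), (3, 11), (3, 12), (3, 13), (3, 15)]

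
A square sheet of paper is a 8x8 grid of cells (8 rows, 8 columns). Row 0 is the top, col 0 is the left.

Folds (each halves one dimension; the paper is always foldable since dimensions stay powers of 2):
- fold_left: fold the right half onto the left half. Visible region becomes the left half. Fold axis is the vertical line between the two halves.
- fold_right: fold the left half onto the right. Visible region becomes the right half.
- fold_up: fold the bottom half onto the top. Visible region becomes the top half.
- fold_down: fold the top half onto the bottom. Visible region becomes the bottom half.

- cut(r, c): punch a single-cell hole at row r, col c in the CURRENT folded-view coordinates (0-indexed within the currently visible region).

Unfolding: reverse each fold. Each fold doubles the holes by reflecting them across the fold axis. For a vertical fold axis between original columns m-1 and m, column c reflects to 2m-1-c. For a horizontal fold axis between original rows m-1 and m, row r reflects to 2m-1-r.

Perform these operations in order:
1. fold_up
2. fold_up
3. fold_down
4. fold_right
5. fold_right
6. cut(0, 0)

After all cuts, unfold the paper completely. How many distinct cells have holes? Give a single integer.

Op 1 fold_up: fold axis h@4; visible region now rows[0,4) x cols[0,8) = 4x8
Op 2 fold_up: fold axis h@2; visible region now rows[0,2) x cols[0,8) = 2x8
Op 3 fold_down: fold axis h@1; visible region now rows[1,2) x cols[0,8) = 1x8
Op 4 fold_right: fold axis v@4; visible region now rows[1,2) x cols[4,8) = 1x4
Op 5 fold_right: fold axis v@6; visible region now rows[1,2) x cols[6,8) = 1x2
Op 6 cut(0, 0): punch at orig (1,6); cuts so far [(1, 6)]; region rows[1,2) x cols[6,8) = 1x2
Unfold 1 (reflect across v@6): 2 holes -> [(1, 5), (1, 6)]
Unfold 2 (reflect across v@4): 4 holes -> [(1, 1), (1, 2), (1, 5), (1, 6)]
Unfold 3 (reflect across h@1): 8 holes -> [(0, 1), (0, 2), (0, 5), (0, 6), (1, 1), (1, 2), (1, 5), (1, 6)]
Unfold 4 (reflect across h@2): 16 holes -> [(0, 1), (0, 2), (0, 5), (0, 6), (1, 1), (1, 2), (1, 5), (1, 6), (2, 1), (2, 2), (2, 5), (2, 6), (3, 1), (3, 2), (3, 5), (3, 6)]
Unfold 5 (reflect across h@4): 32 holes -> [(0, 1), (0, 2), (0, 5), (0, 6), (1, 1), (1, 2), (1, 5), (1, 6), (2, 1), (2, 2), (2, 5), (2, 6), (3, 1), (3, 2), (3, 5), (3, 6), (4, 1), (4, 2), (4, 5), (4, 6), (5, 1), (5, 2), (5, 5), (5, 6), (6, 1), (6, 2), (6, 5), (6, 6), (7, 1), (7, 2), (7, 5), (7, 6)]

Answer: 32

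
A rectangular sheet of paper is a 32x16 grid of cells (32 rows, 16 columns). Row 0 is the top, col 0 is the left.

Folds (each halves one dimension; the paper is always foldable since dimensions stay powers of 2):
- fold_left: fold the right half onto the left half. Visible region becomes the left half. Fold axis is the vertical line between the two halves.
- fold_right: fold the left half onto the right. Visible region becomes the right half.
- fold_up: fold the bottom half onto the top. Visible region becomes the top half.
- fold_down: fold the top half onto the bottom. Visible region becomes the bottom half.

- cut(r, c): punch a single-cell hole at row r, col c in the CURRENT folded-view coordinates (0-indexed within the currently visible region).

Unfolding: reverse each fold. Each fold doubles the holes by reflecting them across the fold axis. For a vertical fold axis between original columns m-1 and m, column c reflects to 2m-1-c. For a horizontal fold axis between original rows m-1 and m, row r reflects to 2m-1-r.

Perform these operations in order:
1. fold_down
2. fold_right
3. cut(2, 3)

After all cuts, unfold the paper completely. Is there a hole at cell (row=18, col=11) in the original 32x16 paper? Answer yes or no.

Answer: yes

Derivation:
Op 1 fold_down: fold axis h@16; visible region now rows[16,32) x cols[0,16) = 16x16
Op 2 fold_right: fold axis v@8; visible region now rows[16,32) x cols[8,16) = 16x8
Op 3 cut(2, 3): punch at orig (18,11); cuts so far [(18, 11)]; region rows[16,32) x cols[8,16) = 16x8
Unfold 1 (reflect across v@8): 2 holes -> [(18, 4), (18, 11)]
Unfold 2 (reflect across h@16): 4 holes -> [(13, 4), (13, 11), (18, 4), (18, 11)]
Holes: [(13, 4), (13, 11), (18, 4), (18, 11)]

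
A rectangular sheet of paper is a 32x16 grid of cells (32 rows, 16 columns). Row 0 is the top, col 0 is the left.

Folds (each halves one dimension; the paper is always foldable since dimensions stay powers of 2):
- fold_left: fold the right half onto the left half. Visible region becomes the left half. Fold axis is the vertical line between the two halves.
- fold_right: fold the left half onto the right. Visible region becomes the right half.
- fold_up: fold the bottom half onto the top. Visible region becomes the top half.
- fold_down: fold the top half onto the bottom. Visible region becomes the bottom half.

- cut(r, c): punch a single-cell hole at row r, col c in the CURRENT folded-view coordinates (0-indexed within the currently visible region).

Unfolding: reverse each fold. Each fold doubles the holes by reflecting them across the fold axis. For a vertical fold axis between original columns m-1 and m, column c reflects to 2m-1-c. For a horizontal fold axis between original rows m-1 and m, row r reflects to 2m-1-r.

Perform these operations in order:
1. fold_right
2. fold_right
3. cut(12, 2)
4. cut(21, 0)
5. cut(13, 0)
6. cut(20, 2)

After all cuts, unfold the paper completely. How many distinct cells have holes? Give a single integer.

Op 1 fold_right: fold axis v@8; visible region now rows[0,32) x cols[8,16) = 32x8
Op 2 fold_right: fold axis v@12; visible region now rows[0,32) x cols[12,16) = 32x4
Op 3 cut(12, 2): punch at orig (12,14); cuts so far [(12, 14)]; region rows[0,32) x cols[12,16) = 32x4
Op 4 cut(21, 0): punch at orig (21,12); cuts so far [(12, 14), (21, 12)]; region rows[0,32) x cols[12,16) = 32x4
Op 5 cut(13, 0): punch at orig (13,12); cuts so far [(12, 14), (13, 12), (21, 12)]; region rows[0,32) x cols[12,16) = 32x4
Op 6 cut(20, 2): punch at orig (20,14); cuts so far [(12, 14), (13, 12), (20, 14), (21, 12)]; region rows[0,32) x cols[12,16) = 32x4
Unfold 1 (reflect across v@12): 8 holes -> [(12, 9), (12, 14), (13, 11), (13, 12), (20, 9), (20, 14), (21, 11), (21, 12)]
Unfold 2 (reflect across v@8): 16 holes -> [(12, 1), (12, 6), (12, 9), (12, 14), (13, 3), (13, 4), (13, 11), (13, 12), (20, 1), (20, 6), (20, 9), (20, 14), (21, 3), (21, 4), (21, 11), (21, 12)]

Answer: 16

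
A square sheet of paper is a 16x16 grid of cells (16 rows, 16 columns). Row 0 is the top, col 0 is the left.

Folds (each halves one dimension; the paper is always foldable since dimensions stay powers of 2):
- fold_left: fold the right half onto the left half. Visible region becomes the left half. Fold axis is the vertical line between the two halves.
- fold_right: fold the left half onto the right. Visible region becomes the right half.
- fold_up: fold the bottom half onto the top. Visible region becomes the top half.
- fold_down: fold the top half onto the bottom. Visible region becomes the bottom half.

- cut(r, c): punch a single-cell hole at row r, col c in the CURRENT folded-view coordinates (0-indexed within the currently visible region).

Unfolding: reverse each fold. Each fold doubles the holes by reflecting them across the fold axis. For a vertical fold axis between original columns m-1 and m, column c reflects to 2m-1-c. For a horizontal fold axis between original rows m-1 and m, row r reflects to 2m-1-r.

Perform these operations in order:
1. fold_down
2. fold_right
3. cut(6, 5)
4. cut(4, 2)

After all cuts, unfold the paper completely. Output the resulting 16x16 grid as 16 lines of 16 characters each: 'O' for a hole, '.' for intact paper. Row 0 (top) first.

Op 1 fold_down: fold axis h@8; visible region now rows[8,16) x cols[0,16) = 8x16
Op 2 fold_right: fold axis v@8; visible region now rows[8,16) x cols[8,16) = 8x8
Op 3 cut(6, 5): punch at orig (14,13); cuts so far [(14, 13)]; region rows[8,16) x cols[8,16) = 8x8
Op 4 cut(4, 2): punch at orig (12,10); cuts so far [(12, 10), (14, 13)]; region rows[8,16) x cols[8,16) = 8x8
Unfold 1 (reflect across v@8): 4 holes -> [(12, 5), (12, 10), (14, 2), (14, 13)]
Unfold 2 (reflect across h@8): 8 holes -> [(1, 2), (1, 13), (3, 5), (3, 10), (12, 5), (12, 10), (14, 2), (14, 13)]

Answer: ................
..O..........O..
................
.....O....O.....
................
................
................
................
................
................
................
................
.....O....O.....
................
..O..........O..
................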